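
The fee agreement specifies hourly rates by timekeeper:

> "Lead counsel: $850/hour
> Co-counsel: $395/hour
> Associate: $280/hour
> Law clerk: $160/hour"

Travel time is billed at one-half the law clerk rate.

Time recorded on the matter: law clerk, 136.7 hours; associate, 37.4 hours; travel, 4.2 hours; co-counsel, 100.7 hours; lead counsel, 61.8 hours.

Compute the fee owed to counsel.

Lead counsel: 61.8 × $850 = $52,530.00
Co-counsel: 100.7 × $395 = $39,776.50
Associate: 37.4 × $280 = $10,472.00
Law clerk: 136.7 × $160 = $21,872.00
Subtotal: $52,530.00 + $39,776.50 + $10,472.00 + $21,872.00 = $124,650.50
Travel: 4.2 × ($160 ÷ 2) = 4.2 × $80.00 = $336.00
Total: $124,650.50 + $336.00 = $124,986.50

$124,986.50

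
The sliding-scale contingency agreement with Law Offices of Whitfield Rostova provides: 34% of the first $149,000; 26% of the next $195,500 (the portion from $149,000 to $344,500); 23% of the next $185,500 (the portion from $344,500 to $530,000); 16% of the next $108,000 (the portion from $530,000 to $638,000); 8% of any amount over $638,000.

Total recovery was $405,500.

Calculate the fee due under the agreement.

$115,520.00

First $149,000 at 34% = $50,660.00
Next $195,500 at 26% = $50,830.00
Remaining $61,000 at 23% = $14,030.00
Fee: $50,660.00 + $50,830.00 + $14,030.00 = $115,520.00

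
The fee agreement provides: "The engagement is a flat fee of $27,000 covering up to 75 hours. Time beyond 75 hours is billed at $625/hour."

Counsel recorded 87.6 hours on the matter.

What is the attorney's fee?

$34,875.00

Flat fee: $27,000.00
Excess hours: 87.6 − 75 = 12.6
Overrun: 12.6 × $625 = $7,875.00
Total: $27,000.00 + $7,875.00 = $34,875.00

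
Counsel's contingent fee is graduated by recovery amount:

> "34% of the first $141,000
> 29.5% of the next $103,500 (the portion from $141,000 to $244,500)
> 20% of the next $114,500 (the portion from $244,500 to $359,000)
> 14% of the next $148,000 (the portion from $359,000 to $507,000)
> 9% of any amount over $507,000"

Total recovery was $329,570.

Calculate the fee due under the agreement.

$95,486.50

First $141,000 at 34% = $47,940.00
Next $103,500 at 29.5% = $30,532.50
Remaining $85,070 at 20% = $17,014.00
Fee: $47,940.00 + $30,532.50 + $17,014.00 = $95,486.50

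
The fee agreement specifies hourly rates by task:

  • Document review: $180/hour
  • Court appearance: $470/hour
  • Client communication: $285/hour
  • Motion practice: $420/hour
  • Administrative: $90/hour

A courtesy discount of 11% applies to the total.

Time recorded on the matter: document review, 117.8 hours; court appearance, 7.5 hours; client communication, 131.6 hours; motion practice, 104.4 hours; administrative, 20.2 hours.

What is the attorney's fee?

Document review: 117.8 × $180 = $21,204.00
Court appearance: 7.5 × $470 = $3,525.00
Client communication: 131.6 × $285 = $37,506.00
Motion practice: 104.4 × $420 = $43,848.00
Administrative: 20.2 × $90 = $1,818.00
Subtotal: $107,901.00
Less 11% discount: −$11,869.11
Total: $107,901.00 − $11,869.11 = $96,031.89

$96,031.89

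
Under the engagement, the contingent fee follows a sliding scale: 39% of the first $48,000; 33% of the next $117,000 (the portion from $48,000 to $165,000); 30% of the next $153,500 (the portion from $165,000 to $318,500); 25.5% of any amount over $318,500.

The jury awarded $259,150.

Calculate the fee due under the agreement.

$85,575.00

First $48,000 at 39% = $18,720.00
Next $117,000 at 33% = $38,610.00
Remaining $94,150 at 30% = $28,245.00
Fee: $18,720.00 + $38,610.00 + $28,245.00 = $85,575.00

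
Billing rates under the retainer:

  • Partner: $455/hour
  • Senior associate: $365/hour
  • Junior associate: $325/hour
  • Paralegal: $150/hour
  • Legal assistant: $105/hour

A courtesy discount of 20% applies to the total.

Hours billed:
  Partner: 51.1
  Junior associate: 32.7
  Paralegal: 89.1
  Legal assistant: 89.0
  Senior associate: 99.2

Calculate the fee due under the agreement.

Partner: 51.1 × $455 = $23,250.50
Senior associate: 99.2 × $365 = $36,208.00
Junior associate: 32.7 × $325 = $10,627.50
Paralegal: 89.1 × $150 = $13,365.00
Legal assistant: 89.0 × $105 = $9,345.00
Subtotal: $92,796.00
Less 20% discount: −$18,559.20
Total: $92,796.00 − $18,559.20 = $74,236.80

$74,236.80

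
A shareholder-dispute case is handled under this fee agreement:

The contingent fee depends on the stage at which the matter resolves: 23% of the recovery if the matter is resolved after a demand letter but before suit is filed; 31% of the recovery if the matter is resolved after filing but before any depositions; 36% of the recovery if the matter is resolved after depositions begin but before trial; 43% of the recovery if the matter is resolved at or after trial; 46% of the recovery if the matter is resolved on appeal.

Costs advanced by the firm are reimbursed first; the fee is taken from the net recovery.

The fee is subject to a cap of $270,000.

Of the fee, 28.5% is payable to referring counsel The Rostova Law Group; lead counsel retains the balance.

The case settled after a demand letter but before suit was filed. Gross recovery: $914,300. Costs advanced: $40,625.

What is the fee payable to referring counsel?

$57,269.40

Fee base (net of costs): $914,300 − $40,625 = $873,675
The matter settled after a demand letter but before suit was filed, so the 23% rate applies.
$873,675 × 23% = $200,945.25
$200,945.25 is under the $270,000 cap.
Referral share: 28.5% of $200,945.25 = $57,269.40; lead counsel retains $200,945.25 − $57,269.40 = $143,675.85.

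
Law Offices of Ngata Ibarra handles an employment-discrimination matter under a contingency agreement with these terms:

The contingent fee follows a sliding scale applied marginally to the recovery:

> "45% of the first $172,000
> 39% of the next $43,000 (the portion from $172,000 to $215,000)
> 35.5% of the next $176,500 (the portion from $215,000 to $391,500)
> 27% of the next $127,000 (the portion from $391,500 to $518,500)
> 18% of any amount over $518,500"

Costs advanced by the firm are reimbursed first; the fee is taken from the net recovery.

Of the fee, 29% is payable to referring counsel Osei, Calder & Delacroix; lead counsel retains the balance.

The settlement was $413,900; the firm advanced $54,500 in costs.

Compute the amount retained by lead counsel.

$103,256.72

Fee base (net of costs): $413,900 − $54,500 = $359,400
First $172,000 at 45% = $77,400.00
Next $43,000 at 39% = $16,770.00
Remaining $144,400 at 35.5% = $51,262.00
Fee: $77,400.00 + $16,770.00 + $51,262.00 = $145,432.00
Referral share: 29% of $145,432.00 = $42,175.28; lead counsel retains $145,432.00 − $42,175.28 = $103,256.72.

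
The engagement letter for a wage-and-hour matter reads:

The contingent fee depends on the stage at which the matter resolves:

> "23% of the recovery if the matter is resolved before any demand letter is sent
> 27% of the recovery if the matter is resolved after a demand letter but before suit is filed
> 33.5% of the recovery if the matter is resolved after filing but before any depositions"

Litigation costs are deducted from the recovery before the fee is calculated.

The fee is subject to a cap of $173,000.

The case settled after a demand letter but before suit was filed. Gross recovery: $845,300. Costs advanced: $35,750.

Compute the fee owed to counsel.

$173,000.00

Fee base (net of costs): $845,300 − $35,750 = $809,550
The matter settled after a demand letter but before suit was filed, so the 27% rate applies.
$809,550 × 27% = $218,578.50
$218,578.50 exceeds the $173,000 cap, so the fee is capped at $173,000.00.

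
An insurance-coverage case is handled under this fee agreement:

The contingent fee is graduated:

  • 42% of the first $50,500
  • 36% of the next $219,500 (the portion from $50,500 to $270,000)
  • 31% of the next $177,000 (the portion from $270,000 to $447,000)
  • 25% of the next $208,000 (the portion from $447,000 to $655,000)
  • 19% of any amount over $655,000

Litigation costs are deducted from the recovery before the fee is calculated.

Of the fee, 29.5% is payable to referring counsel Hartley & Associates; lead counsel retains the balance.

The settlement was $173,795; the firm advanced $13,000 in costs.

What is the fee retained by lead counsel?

Fee base (net of costs): $173,795 − $13,000 = $160,795
First $50,500 at 42% = $21,210.00
Remaining $110,295 at 36% = $39,706.20
Fee: $21,210.00 + $39,706.20 = $60,916.20
Referral share: 29.5% of $60,916.20 = $17,970.28; lead counsel retains $60,916.20 − $17,970.28 = $42,945.92.

$42,945.92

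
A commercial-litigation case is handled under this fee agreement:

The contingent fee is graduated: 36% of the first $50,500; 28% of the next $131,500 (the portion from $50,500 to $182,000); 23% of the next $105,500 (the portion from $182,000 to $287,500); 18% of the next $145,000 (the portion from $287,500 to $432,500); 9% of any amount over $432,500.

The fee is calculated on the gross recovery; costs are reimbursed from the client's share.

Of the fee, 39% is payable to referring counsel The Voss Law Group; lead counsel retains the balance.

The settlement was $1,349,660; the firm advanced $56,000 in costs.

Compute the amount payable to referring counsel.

$73,284.67

Fee base is the gross recovery, $1,349,660; costs are reimbursed separately.
First $50,500 at 36% = $18,180.00
Next $131,500 at 28% = $36,820.00
Next $105,500 at 23% = $24,265.00
Next $145,000 at 18% = $26,100.00
Remaining $917,160 at 9% = $82,544.40
Fee: $18,180.00 + $36,820.00 + $24,265.00 + $26,100.00 + $82,544.40 = $187,909.40
Referral share: 39% of $187,909.40 = $73,284.67; lead counsel retains $187,909.40 − $73,284.67 = $114,624.73.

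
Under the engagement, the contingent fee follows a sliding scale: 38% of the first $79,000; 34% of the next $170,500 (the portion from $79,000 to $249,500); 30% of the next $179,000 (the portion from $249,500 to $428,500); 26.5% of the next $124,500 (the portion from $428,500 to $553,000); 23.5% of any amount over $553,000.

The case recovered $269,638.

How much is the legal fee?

$94,031.40

First $79,000 at 38% = $30,020.00
Next $170,500 at 34% = $57,970.00
Remaining $20,138 at 30% = $6,041.40
Fee: $30,020.00 + $57,970.00 + $6,041.40 = $94,031.40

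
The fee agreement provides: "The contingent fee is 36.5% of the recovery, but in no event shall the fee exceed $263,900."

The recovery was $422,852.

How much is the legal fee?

36.5% of $422,852 = $154,340.98
That is under the $263,900 cap.

$154,340.98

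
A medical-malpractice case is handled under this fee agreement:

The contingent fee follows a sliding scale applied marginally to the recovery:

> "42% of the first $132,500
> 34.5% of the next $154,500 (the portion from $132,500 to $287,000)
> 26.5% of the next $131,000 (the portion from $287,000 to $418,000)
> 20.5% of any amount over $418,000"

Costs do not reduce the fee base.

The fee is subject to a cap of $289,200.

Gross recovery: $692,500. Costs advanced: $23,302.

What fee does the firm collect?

Fee base is the gross recovery, $692,500; costs are reimbursed separately.
First $132,500 at 42% = $55,650.00
Next $154,500 at 34.5% = $53,302.50
Next $131,000 at 26.5% = $34,715.00
Remaining $274,500 at 20.5% = $56,272.50
Fee: $55,650.00 + $53,302.50 + $34,715.00 + $56,272.50 = $199,940.00
$199,940.00 is under the $289,200 cap.

$199,940.00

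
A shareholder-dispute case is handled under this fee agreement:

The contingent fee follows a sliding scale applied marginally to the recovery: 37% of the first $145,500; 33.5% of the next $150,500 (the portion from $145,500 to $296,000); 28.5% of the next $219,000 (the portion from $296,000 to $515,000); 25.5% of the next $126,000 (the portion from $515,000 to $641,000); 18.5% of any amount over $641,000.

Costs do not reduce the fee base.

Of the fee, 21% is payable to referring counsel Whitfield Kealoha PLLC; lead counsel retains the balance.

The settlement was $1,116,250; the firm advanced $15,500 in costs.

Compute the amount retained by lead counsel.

$226,507.81

Fee base is the gross recovery, $1,116,250; costs are reimbursed separately.
First $145,500 at 37% = $53,835.00
Next $150,500 at 33.5% = $50,417.50
Next $219,000 at 28.5% = $62,415.00
Next $126,000 at 25.5% = $32,130.00
Remaining $475,250 at 18.5% = $87,921.25
Fee: $53,835.00 + $50,417.50 + $62,415.00 + $32,130.00 + $87,921.25 = $286,718.75
Referral share: 21% of $286,718.75 = $60,210.94; lead counsel retains $286,718.75 − $60,210.94 = $226,507.81.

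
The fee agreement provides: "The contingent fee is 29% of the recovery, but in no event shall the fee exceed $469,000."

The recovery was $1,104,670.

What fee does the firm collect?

$320,354.30

29% of $1,104,670 = $320,354.30
That is under the $469,000 cap.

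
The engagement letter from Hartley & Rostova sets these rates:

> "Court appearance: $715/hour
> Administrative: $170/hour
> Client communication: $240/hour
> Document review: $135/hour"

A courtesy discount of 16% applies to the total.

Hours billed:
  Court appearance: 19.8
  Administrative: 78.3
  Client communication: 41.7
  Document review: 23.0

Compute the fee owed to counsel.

Court appearance: 19.8 × $715 = $14,157.00
Administrative: 78.3 × $170 = $13,311.00
Client communication: 41.7 × $240 = $10,008.00
Document review: 23.0 × $135 = $3,105.00
Subtotal: $40,581.00
Less 16% discount: −$6,492.96
Total: $40,581.00 − $6,492.96 = $34,088.04

$34,088.04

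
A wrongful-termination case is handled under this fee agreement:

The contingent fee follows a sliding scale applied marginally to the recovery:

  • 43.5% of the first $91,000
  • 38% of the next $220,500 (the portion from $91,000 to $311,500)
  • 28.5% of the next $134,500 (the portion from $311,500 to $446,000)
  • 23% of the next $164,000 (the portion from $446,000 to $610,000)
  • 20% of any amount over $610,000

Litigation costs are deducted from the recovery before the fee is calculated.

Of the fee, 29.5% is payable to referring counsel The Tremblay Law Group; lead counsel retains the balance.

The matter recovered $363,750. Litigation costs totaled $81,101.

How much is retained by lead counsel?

Fee base (net of costs): $363,750 − $81,101 = $282,649
First $91,000 at 43.5% = $39,585.00
Remaining $191,649 at 38% = $72,826.62
Fee: $39,585.00 + $72,826.62 = $112,411.62
Referral share: 29.5% of $112,411.62 = $33,161.43; lead counsel retains $112,411.62 − $33,161.43 = $79,250.19.

$79,250.19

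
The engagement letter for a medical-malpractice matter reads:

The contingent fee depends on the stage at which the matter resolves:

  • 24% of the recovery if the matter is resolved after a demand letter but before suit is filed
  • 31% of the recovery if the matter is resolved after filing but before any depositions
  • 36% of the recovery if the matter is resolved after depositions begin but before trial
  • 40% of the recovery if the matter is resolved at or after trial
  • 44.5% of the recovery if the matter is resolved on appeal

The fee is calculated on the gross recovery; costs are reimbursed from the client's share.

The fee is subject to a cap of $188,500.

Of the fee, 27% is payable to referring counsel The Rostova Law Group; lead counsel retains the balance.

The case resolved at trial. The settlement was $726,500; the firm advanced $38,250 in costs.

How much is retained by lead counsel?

$137,605.00

Fee base is the gross recovery, $726,500; costs are reimbursed separately.
The matter resolved at trial, so the 40% rate applies.
$726,500 × 40% = $290,600.00
$290,600.00 exceeds the $188,500 cap, so the fee is capped at $188,500.00.
Referral share: 27% of $188,500.00 = $50,895.00; lead counsel retains $188,500.00 − $50,895.00 = $137,605.00.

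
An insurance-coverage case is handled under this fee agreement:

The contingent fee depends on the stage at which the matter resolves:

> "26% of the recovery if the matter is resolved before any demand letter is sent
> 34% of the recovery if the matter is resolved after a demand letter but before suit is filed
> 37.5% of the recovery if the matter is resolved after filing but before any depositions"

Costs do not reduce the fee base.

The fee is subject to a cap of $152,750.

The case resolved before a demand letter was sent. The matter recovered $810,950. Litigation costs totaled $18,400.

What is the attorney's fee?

Fee base is the gross recovery, $810,950; costs are reimbursed separately.
The matter resolved before a demand letter was sent, so the 26% rate applies.
$810,950 × 26% = $210,847.00
$210,847.00 exceeds the $152,750 cap, so the fee is capped at $152,750.00.

$152,750.00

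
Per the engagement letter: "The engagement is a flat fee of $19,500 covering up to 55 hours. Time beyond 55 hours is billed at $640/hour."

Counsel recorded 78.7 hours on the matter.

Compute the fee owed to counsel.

$34,668.00

Flat fee: $19,500.00
Excess hours: 78.7 − 55 = 23.7
Overrun: 23.7 × $640 = $15,168.00
Total: $19,500.00 + $15,168.00 = $34,668.00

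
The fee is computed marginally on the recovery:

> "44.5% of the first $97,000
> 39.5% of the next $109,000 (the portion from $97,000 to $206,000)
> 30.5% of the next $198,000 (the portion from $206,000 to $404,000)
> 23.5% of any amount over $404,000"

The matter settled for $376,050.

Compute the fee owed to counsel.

$138,085.25

First $97,000 at 44.5% = $43,165.00
Next $109,000 at 39.5% = $43,055.00
Remaining $170,050 at 30.5% = $51,865.25
Fee: $43,165.00 + $43,055.00 + $51,865.25 = $138,085.25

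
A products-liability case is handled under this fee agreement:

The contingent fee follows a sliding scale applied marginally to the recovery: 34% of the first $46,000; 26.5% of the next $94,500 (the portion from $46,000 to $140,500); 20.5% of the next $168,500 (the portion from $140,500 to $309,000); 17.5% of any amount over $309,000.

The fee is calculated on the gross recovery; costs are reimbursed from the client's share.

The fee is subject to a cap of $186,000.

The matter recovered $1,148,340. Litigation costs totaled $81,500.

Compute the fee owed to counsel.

$186,000.00

Fee base is the gross recovery, $1,148,340; costs are reimbursed separately.
First $46,000 at 34% = $15,640.00
Next $94,500 at 26.5% = $25,042.50
Next $168,500 at 20.5% = $34,542.50
Remaining $839,340 at 17.5% = $146,884.50
Fee: $15,640.00 + $25,042.50 + $34,542.50 + $146,884.50 = $222,109.50
$222,109.50 exceeds the $186,000 cap, so the fee is capped at $186,000.00.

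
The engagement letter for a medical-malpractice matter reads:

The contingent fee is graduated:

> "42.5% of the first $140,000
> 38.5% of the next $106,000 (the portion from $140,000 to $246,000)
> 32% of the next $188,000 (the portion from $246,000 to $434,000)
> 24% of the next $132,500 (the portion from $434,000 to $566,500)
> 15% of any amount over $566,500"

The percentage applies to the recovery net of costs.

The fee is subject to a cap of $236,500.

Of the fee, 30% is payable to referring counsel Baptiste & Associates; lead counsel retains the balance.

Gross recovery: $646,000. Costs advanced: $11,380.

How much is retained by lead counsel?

Fee base (net of costs): $646,000 − $11,380 = $634,620
First $140,000 at 42.5% = $59,500.00
Next $106,000 at 38.5% = $40,810.00
Next $188,000 at 32% = $60,160.00
Next $132,500 at 24% = $31,800.00
Remaining $68,120 at 15% = $10,218.00
Fee: $59,500.00 + $40,810.00 + $60,160.00 + $31,800.00 + $10,218.00 = $202,488.00
$202,488.00 is under the $236,500 cap.
Referral share: 30% of $202,488.00 = $60,746.40; lead counsel retains $202,488.00 − $60,746.40 = $141,741.60.

$141,741.60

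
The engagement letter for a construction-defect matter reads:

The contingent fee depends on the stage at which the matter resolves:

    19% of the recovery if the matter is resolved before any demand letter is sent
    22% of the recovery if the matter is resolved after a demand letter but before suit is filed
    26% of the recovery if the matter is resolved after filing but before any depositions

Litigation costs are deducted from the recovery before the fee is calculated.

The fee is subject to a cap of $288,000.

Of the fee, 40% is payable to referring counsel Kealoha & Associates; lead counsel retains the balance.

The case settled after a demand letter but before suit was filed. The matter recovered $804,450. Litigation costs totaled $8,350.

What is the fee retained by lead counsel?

$105,085.20

Fee base (net of costs): $804,450 − $8,350 = $796,100
The matter settled after a demand letter but before suit was filed, so the 22% rate applies.
$796,100 × 22% = $175,142.00
$175,142.00 is under the $288,000 cap.
Referral share: 40% of $175,142.00 = $70,056.80; lead counsel retains $175,142.00 − $70,056.80 = $105,085.20.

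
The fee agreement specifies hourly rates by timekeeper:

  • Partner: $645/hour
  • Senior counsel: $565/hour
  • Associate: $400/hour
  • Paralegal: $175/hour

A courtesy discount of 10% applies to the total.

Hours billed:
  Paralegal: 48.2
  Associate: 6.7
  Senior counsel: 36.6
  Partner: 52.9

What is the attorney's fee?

$59,323.05

Partner: 52.9 × $645 = $34,120.50
Senior counsel: 36.6 × $565 = $20,679.00
Associate: 6.7 × $400 = $2,680.00
Paralegal: 48.2 × $175 = $8,435.00
Subtotal: $65,914.50
Less 10% discount: −$6,591.45
Total: $65,914.50 − $6,591.45 = $59,323.05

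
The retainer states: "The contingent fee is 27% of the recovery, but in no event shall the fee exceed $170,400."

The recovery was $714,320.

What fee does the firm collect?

27% of $714,320 = $192,866.40
That exceeds the $170,400 cap, so the fee is capped at $170,400.

$170,400.00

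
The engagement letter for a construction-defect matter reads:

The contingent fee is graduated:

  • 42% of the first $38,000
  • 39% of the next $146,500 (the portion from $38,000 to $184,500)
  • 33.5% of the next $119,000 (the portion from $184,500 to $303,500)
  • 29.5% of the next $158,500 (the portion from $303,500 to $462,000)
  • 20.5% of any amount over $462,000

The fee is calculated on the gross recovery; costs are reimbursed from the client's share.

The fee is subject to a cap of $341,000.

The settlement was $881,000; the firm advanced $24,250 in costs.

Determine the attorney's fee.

Fee base is the gross recovery, $881,000; costs are reimbursed separately.
First $38,000 at 42% = $15,960.00
Next $146,500 at 39% = $57,135.00
Next $119,000 at 33.5% = $39,865.00
Next $158,500 at 29.5% = $46,757.50
Remaining $419,000 at 20.5% = $85,895.00
Fee: $15,960.00 + $57,135.00 + $39,865.00 + $46,757.50 + $85,895.00 = $245,612.50
$245,612.50 is under the $341,000 cap.

$245,612.50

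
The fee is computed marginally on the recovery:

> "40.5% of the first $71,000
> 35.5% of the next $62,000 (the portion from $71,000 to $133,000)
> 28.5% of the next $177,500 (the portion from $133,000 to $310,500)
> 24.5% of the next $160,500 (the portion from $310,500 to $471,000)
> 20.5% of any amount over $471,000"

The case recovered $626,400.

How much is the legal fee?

First $71,000 at 40.5% = $28,755.00
Next $62,000 at 35.5% = $22,010.00
Next $177,500 at 28.5% = $50,587.50
Next $160,500 at 24.5% = $39,322.50
Remaining $155,400 at 20.5% = $31,857.00
Fee: $28,755.00 + $22,010.00 + $50,587.50 + $39,322.50 + $31,857.00 = $172,532.00

$172,532.00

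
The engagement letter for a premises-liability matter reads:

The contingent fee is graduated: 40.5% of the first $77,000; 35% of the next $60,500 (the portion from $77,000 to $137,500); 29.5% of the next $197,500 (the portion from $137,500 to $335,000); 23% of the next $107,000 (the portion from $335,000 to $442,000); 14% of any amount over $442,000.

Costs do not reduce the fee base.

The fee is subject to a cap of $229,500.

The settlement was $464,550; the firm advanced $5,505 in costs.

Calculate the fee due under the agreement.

Fee base is the gross recovery, $464,550; costs are reimbursed separately.
First $77,000 at 40.5% = $31,185.00
Next $60,500 at 35% = $21,175.00
Next $197,500 at 29.5% = $58,262.50
Next $107,000 at 23% = $24,610.00
Remaining $22,550 at 14% = $3,157.00
Fee: $31,185.00 + $21,175.00 + $58,262.50 + $24,610.00 + $3,157.00 = $138,389.50
$138,389.50 is under the $229,500 cap.

$138,389.50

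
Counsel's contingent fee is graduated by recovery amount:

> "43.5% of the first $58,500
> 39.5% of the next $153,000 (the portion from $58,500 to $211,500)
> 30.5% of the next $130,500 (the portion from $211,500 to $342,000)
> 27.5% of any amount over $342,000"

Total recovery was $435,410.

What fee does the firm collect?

First $58,500 at 43.5% = $25,447.50
Next $153,000 at 39.5% = $60,435.00
Next $130,500 at 30.5% = $39,802.50
Remaining $93,410 at 27.5% = $25,687.75
Fee: $25,447.50 + $60,435.00 + $39,802.50 + $25,687.75 = $151,372.75

$151,372.75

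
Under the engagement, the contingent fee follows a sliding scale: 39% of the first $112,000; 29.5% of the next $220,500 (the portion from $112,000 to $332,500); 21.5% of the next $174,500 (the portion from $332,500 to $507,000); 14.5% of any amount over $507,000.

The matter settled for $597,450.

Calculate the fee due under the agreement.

$159,360.25

First $112,000 at 39% = $43,680.00
Next $220,500 at 29.5% = $65,047.50
Next $174,500 at 21.5% = $37,517.50
Remaining $90,450 at 14.5% = $13,115.25
Fee: $43,680.00 + $65,047.50 + $37,517.50 + $13,115.25 = $159,360.25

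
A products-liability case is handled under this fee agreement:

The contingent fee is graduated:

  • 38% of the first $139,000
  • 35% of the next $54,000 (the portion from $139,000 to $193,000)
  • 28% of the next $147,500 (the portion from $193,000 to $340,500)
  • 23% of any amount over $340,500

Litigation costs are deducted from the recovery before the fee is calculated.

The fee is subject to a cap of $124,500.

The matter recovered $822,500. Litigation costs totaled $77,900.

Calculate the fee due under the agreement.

$124,500.00

Fee base (net of costs): $822,500 − $77,900 = $744,600
First $139,000 at 38% = $52,820.00
Next $54,000 at 35% = $18,900.00
Next $147,500 at 28% = $41,300.00
Remaining $404,100 at 23% = $92,943.00
Fee: $52,820.00 + $18,900.00 + $41,300.00 + $92,943.00 = $205,963.00
$205,963.00 exceeds the $124,500 cap, so the fee is capped at $124,500.00.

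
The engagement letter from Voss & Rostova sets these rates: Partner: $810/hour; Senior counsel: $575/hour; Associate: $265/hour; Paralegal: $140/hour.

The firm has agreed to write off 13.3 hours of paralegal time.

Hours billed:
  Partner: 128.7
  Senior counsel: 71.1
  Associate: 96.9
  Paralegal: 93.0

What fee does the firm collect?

$181,966.00

Partner: 128.7 × $810 = $104,247.00
Senior counsel: 71.1 × $575 = $40,882.50
Associate: 96.9 × $265 = $25,678.50
Paralegal: 93.0 × $140 = $13,020.00
Subtotal: $183,828.00
Write-off: 13.3 × $140 = $1,862.00
Total: $183,828.00 − $1,862.00 = $181,966.00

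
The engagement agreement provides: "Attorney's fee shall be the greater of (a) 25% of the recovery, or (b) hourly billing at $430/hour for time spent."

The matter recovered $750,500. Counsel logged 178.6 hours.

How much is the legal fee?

$187,625.00

(a) 25% of $750,500 = $187,625.00
(b) 178.6 × $430 = $76,798.00
The greater is (a): $187,625.00.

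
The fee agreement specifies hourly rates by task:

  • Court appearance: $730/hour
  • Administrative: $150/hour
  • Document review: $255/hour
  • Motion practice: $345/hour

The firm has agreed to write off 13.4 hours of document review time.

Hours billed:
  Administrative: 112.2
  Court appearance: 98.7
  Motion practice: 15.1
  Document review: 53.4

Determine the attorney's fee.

$104,290.50

Court appearance: 98.7 × $730 = $72,051.00
Administrative: 112.2 × $150 = $16,830.00
Document review: 53.4 × $255 = $13,617.00
Motion practice: 15.1 × $345 = $5,209.50
Subtotal: $107,707.50
Write-off: 13.4 × $255 = $3,417.00
Total: $107,707.50 − $3,417.00 = $104,290.50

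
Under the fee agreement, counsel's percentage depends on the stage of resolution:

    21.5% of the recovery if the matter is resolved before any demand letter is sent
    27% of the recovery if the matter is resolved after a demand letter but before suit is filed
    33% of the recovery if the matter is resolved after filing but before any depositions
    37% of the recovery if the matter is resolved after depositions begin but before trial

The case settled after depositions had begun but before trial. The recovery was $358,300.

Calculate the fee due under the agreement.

$132,571.00

The matter settled after depositions had begun but before trial, so the 37% rate applies.
$358,300 × 37% = $132,571.00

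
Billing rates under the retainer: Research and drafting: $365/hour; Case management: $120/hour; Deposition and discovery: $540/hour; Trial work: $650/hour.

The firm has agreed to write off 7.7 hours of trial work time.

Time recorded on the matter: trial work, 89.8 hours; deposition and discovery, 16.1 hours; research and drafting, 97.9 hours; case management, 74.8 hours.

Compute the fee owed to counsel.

$106,768.50

Research and drafting: 97.9 × $365 = $35,733.50
Case management: 74.8 × $120 = $8,976.00
Deposition and discovery: 16.1 × $540 = $8,694.00
Trial work: 89.8 × $650 = $58,370.00
Subtotal: $111,773.50
Write-off: 7.7 × $650 = $5,005.00
Total: $111,773.50 − $5,005.00 = $106,768.50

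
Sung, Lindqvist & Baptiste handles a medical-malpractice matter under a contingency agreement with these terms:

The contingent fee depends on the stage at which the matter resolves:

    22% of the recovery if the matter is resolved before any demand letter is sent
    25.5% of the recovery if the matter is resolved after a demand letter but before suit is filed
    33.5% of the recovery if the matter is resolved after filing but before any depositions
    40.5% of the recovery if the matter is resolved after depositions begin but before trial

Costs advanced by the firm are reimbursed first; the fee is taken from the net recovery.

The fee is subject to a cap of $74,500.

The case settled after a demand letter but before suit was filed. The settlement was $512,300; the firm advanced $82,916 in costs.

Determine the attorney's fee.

$74,500.00

Fee base (net of costs): $512,300 − $82,916 = $429,384
The matter settled after a demand letter but before suit was filed, so the 25.5% rate applies.
$429,384 × 25.5% = $109,492.92
$109,492.92 exceeds the $74,500 cap, so the fee is capped at $74,500.00.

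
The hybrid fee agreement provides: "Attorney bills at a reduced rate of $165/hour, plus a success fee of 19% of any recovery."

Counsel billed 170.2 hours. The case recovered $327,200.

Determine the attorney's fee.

$90,251.00

Hourly: 170.2 × $165 = $28,083.00
Success fee: 19% of $327,200 = $62,168.00
Total: $28,083.00 + $62,168.00 = $90,251.00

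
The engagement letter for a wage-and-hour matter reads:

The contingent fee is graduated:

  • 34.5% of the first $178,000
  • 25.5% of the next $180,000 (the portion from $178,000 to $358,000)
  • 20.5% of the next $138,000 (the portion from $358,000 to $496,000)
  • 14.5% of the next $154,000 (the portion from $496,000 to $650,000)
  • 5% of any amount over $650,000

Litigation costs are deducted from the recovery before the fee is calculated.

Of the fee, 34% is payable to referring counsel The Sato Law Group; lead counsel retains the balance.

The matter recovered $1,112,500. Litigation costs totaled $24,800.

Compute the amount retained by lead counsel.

Fee base (net of costs): $1,112,500 − $24,800 = $1,087,700
First $178,000 at 34.5% = $61,410.00
Next $180,000 at 25.5% = $45,900.00
Next $138,000 at 20.5% = $28,290.00
Next $154,000 at 14.5% = $22,330.00
Remaining $437,700 at 5% = $21,885.00
Fee: $61,410.00 + $45,900.00 + $28,290.00 + $22,330.00 + $21,885.00 = $179,815.00
Referral share: 34% of $179,815.00 = $61,137.10; lead counsel retains $179,815.00 − $61,137.10 = $118,677.90.

$118,677.90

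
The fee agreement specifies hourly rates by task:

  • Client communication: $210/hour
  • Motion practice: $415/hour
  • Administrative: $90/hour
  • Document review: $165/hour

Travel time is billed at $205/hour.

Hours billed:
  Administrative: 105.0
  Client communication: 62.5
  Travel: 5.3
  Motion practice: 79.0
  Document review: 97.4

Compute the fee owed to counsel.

$72,517.50

Client communication: 62.5 × $210 = $13,125.00
Motion practice: 79.0 × $415 = $32,785.00
Administrative: 105.0 × $90 = $9,450.00
Document review: 97.4 × $165 = $16,071.00
Subtotal: $13,125.00 + $32,785.00 + $9,450.00 + $16,071.00 = $71,431.00
Travel: 5.3 × $205 = $1,086.50
Total: $71,431.00 + $1,086.50 = $72,517.50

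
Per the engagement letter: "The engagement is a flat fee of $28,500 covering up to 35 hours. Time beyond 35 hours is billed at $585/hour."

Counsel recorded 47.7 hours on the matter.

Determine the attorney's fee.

Flat fee: $28,500.00
Excess hours: 47.7 − 35 = 12.7
Overrun: 12.7 × $585 = $7,429.50
Total: $28,500.00 + $7,429.50 = $35,929.50

$35,929.50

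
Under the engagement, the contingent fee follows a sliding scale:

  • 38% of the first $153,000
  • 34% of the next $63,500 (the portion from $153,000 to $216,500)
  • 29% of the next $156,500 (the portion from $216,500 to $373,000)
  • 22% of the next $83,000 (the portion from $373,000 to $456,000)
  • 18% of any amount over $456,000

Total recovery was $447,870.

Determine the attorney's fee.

$141,586.40

First $153,000 at 38% = $58,140.00
Next $63,500 at 34% = $21,590.00
Next $156,500 at 29% = $45,385.00
Remaining $74,870 at 22% = $16,471.40
Fee: $58,140.00 + $21,590.00 + $45,385.00 + $16,471.40 = $141,586.40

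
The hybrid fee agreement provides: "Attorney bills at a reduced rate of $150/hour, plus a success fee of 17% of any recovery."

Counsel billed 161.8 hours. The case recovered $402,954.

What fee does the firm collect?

$92,772.18

Hourly: 161.8 × $150 = $24,270.00
Success fee: 17% of $402,954 = $68,502.18
Total: $24,270.00 + $68,502.18 = $92,772.18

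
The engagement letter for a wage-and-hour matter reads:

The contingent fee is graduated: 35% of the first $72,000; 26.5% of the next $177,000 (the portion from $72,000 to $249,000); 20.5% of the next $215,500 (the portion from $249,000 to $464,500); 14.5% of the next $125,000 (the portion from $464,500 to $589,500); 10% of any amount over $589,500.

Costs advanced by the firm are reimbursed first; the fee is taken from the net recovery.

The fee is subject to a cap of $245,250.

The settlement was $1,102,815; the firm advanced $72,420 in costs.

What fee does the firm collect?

$178,497.00

Fee base (net of costs): $1,102,815 − $72,420 = $1,030,395
First $72,000 at 35% = $25,200.00
Next $177,000 at 26.5% = $46,905.00
Next $215,500 at 20.5% = $44,177.50
Next $125,000 at 14.5% = $18,125.00
Remaining $440,895 at 10% = $44,089.50
Fee: $25,200.00 + $46,905.00 + $44,177.50 + $18,125.00 + $44,089.50 = $178,497.00
$178,497.00 is under the $245,250 cap.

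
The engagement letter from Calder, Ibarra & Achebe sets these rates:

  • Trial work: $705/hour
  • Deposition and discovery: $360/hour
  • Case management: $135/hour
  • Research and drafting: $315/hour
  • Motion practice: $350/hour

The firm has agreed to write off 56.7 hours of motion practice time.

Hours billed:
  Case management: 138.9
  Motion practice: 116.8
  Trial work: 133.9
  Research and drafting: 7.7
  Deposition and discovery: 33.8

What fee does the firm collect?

Trial work: 133.9 × $705 = $94,399.50
Deposition and discovery: 33.8 × $360 = $12,168.00
Case management: 138.9 × $135 = $18,751.50
Research and drafting: 7.7 × $315 = $2,425.50
Motion practice: 116.8 × $350 = $40,880.00
Subtotal: $168,624.50
Write-off: 56.7 × $350 = $19,845.00
Total: $168,624.50 − $19,845.00 = $148,779.50

$148,779.50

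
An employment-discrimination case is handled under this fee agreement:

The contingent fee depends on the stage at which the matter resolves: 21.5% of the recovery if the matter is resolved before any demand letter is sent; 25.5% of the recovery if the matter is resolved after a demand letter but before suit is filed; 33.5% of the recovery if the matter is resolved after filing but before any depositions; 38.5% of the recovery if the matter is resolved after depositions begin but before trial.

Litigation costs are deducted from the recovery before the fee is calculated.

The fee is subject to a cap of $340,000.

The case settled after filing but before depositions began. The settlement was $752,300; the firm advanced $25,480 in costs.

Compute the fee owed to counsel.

$243,484.70

Fee base (net of costs): $752,300 − $25,480 = $726,820
The matter settled after filing but before depositions began, so the 33.5% rate applies.
$726,820 × 33.5% = $243,484.70
$243,484.70 is under the $340,000 cap.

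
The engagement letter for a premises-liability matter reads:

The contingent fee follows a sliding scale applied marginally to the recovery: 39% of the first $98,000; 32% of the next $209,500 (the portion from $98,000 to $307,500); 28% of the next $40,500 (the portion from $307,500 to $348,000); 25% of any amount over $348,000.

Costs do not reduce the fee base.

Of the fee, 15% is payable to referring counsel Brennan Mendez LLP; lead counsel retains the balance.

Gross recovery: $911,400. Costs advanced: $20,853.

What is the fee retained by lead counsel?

$218,832.50

Fee base is the gross recovery, $911,400; costs are reimbursed separately.
First $98,000 at 39% = $38,220.00
Next $209,500 at 32% = $67,040.00
Next $40,500 at 28% = $11,340.00
Remaining $563,400 at 25% = $140,850.00
Fee: $38,220.00 + $67,040.00 + $11,340.00 + $140,850.00 = $257,450.00
Referral share: 15% of $257,450.00 = $38,617.50; lead counsel retains $257,450.00 − $38,617.50 = $218,832.50.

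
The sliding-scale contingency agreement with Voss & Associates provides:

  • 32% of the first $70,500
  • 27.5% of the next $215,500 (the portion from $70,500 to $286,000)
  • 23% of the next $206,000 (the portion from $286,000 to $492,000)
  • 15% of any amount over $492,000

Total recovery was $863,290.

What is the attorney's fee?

First $70,500 at 32% = $22,560.00
Next $215,500 at 27.5% = $59,262.50
Next $206,000 at 23% = $47,380.00
Remaining $371,290 at 15% = $55,693.50
Fee: $22,560.00 + $59,262.50 + $47,380.00 + $55,693.50 = $184,896.00

$184,896.00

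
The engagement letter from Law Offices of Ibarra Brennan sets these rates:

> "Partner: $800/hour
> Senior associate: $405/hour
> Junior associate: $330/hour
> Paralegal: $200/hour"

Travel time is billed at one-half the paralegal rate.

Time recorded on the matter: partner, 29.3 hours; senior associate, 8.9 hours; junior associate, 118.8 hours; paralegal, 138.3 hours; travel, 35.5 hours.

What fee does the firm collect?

Partner: 29.3 × $800 = $23,440.00
Senior associate: 8.9 × $405 = $3,604.50
Junior associate: 118.8 × $330 = $39,204.00
Paralegal: 138.3 × $200 = $27,660.00
Subtotal: $23,440.00 + $3,604.50 + $39,204.00 + $27,660.00 = $93,908.50
Travel: 35.5 × ($200 ÷ 2) = 35.5 × $100.00 = $3,550.00
Total: $93,908.50 + $3,550.00 = $97,458.50

$97,458.50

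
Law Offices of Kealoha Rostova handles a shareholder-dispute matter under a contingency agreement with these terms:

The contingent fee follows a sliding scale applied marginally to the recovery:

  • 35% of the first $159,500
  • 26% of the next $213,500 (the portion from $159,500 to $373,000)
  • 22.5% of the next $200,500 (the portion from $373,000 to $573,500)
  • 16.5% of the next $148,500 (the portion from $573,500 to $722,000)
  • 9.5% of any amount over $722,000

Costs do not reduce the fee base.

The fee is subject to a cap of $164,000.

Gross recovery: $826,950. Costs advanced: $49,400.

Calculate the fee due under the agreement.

Fee base is the gross recovery, $826,950; costs are reimbursed separately.
First $159,500 at 35% = $55,825.00
Next $213,500 at 26% = $55,510.00
Next $200,500 at 22.5% = $45,112.50
Next $148,500 at 16.5% = $24,502.50
Remaining $104,950 at 9.5% = $9,970.25
Fee: $55,825.00 + $55,510.00 + $45,112.50 + $24,502.50 + $9,970.25 = $190,920.25
$190,920.25 exceeds the $164,000 cap, so the fee is capped at $164,000.00.

$164,000.00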